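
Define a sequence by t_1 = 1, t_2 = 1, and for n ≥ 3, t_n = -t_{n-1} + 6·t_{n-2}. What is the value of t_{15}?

969701

Applying the relation repeatedly:
t_3 = 5  t_4 = 1  t_5 = 29  …  t_{12} = -33791  t_{13} = 109565  t_{14} = -312311  t_{15} = 969701.
(Characteristic roots are 2 and -3.)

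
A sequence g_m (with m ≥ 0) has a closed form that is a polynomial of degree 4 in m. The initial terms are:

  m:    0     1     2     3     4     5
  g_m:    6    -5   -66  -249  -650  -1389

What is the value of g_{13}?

1st diffs: -11, -61, -183, -401, -739.
2nd diffs: -50, -122, -218, -338.
3rd diffs: -72, -96, -120.
4th diffs: -24, -24 (constant).
Newton forward-difference form: g_m = 6 + (-11)·C(m,1) + (-50)·C(m,2) + (-72)·C(m,3) + (-24)·C(m,4).
At m = 13: m = 13, so g_{13} = 6 - 143 - 3900 - 20592 - 17160 = -41789.

-41789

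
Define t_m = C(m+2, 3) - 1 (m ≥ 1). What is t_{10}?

C(12, 3) = 220, so t_{10} = 219.

219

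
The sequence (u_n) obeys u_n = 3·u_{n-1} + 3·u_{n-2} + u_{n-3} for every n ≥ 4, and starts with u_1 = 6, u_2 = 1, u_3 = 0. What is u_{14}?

u_4 = 9;  u_5 = 28;  u_6 = 111;  …;  u_{11} = 93340;  u_{12} = 359109;  u_{13} = 1381608;  u_{14} = 5315491.

5315491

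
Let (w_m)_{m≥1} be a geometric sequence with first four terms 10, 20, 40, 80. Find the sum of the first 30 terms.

10737418230

Common ratio r = 2.
w_m = 10·2^(m-1).
S = 10·(2^30 - 1)/(2 - 1) = 10·(1073741824 - 1)/(1) = 10737418230.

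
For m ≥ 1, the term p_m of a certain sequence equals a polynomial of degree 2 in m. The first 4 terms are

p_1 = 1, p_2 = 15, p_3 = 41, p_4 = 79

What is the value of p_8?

1st diffs: 14, 26, 38.
2nd diffs: 12, 12 (constant).
Newton forward-difference form: p_m = 1 + 14·C(m-1,1) + 12·C(m-1,2).
At m = 8: m-1 = 7, so p_8 = 1 + 98 + 252 = 351.

351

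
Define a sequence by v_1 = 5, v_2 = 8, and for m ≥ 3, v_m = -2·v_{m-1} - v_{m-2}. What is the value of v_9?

Step forward from the initial values:
v_3 = -21, v_4 = 34, v_5 = -47, v_6 = 60, v_7 = -73, v_8 = 86, v_9 = -99.
(Characteristic roots are -1 and -1.)

-99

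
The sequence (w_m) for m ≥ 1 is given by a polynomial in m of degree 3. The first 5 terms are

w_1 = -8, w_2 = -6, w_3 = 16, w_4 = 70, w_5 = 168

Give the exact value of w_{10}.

1738

1st diffs: 2, 22, 54, 98.
2nd diffs: 20, 32, 44.
3rd diffs: 12, 12 (constant).
Newton forward-difference form: w_m = -8 + 2·C(m-1,1) + 20·C(m-1,2) + 12·C(m-1,3).
At m = 10: m-1 = 9, so w_{10} = -8 + 18 + 720 + 1008 = 1738.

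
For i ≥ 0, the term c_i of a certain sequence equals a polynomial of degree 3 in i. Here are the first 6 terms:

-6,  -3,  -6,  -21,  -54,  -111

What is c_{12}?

-1686

1st diffs: 3, -3, -15, -33, -57.
2nd diffs: -6, -12, -18, -24.
3rd diffs: -6, -6, -6 (constant).
So c_i = -i^3 + 4i - 6.
Evaluating at i = 12 gives c_{12} = -1686.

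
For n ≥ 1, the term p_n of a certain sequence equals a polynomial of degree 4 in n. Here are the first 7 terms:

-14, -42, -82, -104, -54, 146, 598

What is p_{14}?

1st diffs: -28, -40, -22, 50, 200, 452.
2nd diffs: -12, 18, 72, 150, 252.
3rd diffs: 30, 54, 78, 102.
4th diffs: 24, 24, 24 (constant).
Newton forward-difference form: p_n = -14 + (-28)·C(n-1,1) + (-12)·C(n-1,2) + 30·C(n-1,3) + 24·C(n-1,4).
At n = 14: n-1 = 13, so p_{14} = -14 - 364 - 936 + 8580 + 17160 = 24426.

24426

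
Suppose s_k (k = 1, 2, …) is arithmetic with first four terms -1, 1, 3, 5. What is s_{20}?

37

Common difference d = 2.
s_k = -1 + (k - 1)·2.
s_{20} = -1 + 19·2 = 37.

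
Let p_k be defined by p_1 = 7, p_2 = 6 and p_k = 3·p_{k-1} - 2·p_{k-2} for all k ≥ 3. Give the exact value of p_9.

Compute successive terms:
p_3 = 4, p_4 = 0, p_5 = -8, p_6 = -24, p_7 = -56, p_8 = -120, p_9 = -248.
(Characteristic roots are 2 and 1.)

-248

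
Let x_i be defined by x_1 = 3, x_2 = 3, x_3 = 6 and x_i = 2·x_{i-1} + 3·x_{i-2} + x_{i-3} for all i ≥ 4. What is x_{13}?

x_4 = 24;  x_5 = 69;  x_6 = 216;  x_7 = 663;  x_8 = 2043;  x_9 = 6291;  x_{10} = 19374;  x_{11} = 59664;  x_{12} = 183741;  x_{13} = 565848.

565848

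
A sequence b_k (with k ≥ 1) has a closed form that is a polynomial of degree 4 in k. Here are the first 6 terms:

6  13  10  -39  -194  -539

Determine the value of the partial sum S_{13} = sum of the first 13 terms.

1st diffs: 7, -3, -49, -155, -345.
2nd diffs: -10, -46, -106, -190.
3rd diffs: -36, -60, -84.
4th diffs: -24, -24 (constant).
So b_k = -k^4 + 4k^3 - 4k^2 + 6k + 1.
Continuing: …, -1182, -2255, -3914, -6339, …, b_{13} = -20370.
Summing k = 1..13 (13 terms) gives -58864.

-58864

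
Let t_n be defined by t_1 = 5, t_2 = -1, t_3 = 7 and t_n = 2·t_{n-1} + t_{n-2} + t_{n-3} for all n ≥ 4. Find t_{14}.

192980

Compute successive terms:
t_4 = 18, t_5 = 42, t_6 = 109, …, t_{11} = 11682, t_{12} = 29752, t_{13} = 75773, t_{14} = 192980.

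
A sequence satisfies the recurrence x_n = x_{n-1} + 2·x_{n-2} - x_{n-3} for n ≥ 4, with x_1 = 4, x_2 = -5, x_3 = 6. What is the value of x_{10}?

x_4 = -8  x_5 = 9  x_6 = -13  x_7 = 13  x_8 = -22  x_9 = 17  x_{10} = -40.

-40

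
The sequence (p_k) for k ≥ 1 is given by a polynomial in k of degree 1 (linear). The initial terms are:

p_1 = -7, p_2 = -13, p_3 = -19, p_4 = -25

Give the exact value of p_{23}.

1st diffs: -6, -6, -6 (constant).
So p_k = -6k - 1.
Evaluating at k = 23 gives p_{23} = -139.

-139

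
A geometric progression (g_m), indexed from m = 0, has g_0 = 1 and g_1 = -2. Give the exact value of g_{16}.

65536

Common ratio r = -2.
g_m = 1·(-2)^(m-0).
g_{16} = 1·(-2)^16 = 65536.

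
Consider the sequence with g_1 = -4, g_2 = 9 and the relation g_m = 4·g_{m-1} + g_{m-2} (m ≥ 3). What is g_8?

Step forward from the initial values:
g_3 = 32; g_4 = 137; g_5 = 580; g_6 = 2457; g_7 = 10408; g_8 = 44089.

44089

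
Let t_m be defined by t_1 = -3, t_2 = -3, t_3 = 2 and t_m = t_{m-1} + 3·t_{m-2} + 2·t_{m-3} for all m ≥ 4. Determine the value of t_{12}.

-11328

t_4 = -13;  t_5 = -13;  t_6 = -48;  t_7 = -113;  t_8 = -283;  t_9 = -718;  t_{10} = -1793;  t_{11} = -4513;  t_{12} = -11328.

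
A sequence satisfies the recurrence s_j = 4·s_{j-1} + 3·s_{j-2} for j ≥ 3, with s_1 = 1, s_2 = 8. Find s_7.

Iterate the recurrence:
s_3 = 35;  s_4 = 164;  s_5 = 761;  s_6 = 3536;  s_7 = 16427.

16427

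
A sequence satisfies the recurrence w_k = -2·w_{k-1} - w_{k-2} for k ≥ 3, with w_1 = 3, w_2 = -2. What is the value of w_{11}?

w_3 = 1; w_4 = 0; w_5 = -1; w_6 = 2; w_7 = -3; w_8 = 4; w_9 = -5; w_{10} = 6; w_{11} = -7.
(Characteristic roots are -1 and -1.)

-7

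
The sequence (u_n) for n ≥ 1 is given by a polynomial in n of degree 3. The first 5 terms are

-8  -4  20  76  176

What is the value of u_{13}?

4000

1st diffs: 4, 24, 56, 100.
2nd diffs: 20, 32, 44.
3rd diffs: 12, 12 (constant).
Newton forward-difference form: u_n = -8 + 4·C(n-1,1) + 20·C(n-1,2) + 12·C(n-1,3).
At n = 13: n-1 = 12, so u_{13} = -8 + 48 + 1320 + 2640 = 4000.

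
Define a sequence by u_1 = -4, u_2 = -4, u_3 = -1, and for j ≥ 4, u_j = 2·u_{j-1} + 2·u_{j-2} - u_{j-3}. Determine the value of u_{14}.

Compute successive terms:
u_4 = -6, u_5 = -10, u_6 = -31, …, u_{11} = -3634, u_{12} = -9519, u_{13} = -24916, u_{14} = -65236.

-65236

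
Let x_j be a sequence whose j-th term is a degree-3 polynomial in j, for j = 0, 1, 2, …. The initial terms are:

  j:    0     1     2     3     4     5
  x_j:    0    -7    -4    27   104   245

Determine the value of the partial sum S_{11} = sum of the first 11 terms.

1st diffs: -7, 3, 31, 77, 141.
2nd diffs: 10, 28, 46, 64.
3rd diffs: 18, 18, 18 (constant).
Newton forward-difference form: x_j = (-7)·C(j,1) + 10·C(j,2) + 18·C(j,3).
Continuing: …, 468, 791, 1232, 1809, …, x_{10} = 2540.
Summing j = 0..10 (11 terms) gives 7205.

7205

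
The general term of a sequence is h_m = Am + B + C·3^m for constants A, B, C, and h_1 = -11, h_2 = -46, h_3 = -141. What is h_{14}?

-23914906

At m = 1, 2, 3: A + B + 3C = -11; 2A + B + 9C = -46; 3A + B + 27C = -141.
Subtracting the first from the second: A + 6C = -35.
Subtracting the second from the third: A + 18C = -95.
Solving: C = -5, A = -5, then B = 9.
Hence h_{14} = -5·14 + 9 + (-5)·4782969 = -23914906.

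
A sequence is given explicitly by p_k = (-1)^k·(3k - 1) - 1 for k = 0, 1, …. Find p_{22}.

64

(-1)^22 = 1; 3k - 1 at k=22 is 65; so p_{22} = 64.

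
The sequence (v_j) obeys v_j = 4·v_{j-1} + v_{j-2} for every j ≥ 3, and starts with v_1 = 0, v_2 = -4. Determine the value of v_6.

-1220

Step forward from the initial values:
v_3 = -16; v_4 = -68; v_5 = -288; v_6 = -1220.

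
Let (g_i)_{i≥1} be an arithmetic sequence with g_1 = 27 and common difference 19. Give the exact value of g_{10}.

g_i = 27 + (i - 1)·19.
g_{10} = 27 + 9·19 = 198.

198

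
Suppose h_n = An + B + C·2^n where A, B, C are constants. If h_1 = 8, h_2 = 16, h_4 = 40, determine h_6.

Write the equations: A + B + 2C = 8; 2A + B + 4C = 16; 4A + B + 16C = 40.
Subtracting the first from the second: A + 2C = 8.
Subtracting the second from the third: 2A + 12C = 24.
Solving: C = 1, A = 6, then B = 0.
Hence h_6 = 6·6 + 0 + 1·64 = 100.

100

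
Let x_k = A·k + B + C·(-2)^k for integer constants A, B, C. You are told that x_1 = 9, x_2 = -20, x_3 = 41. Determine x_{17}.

Write the equations: A + B - 2C = 9; 2A + B + 4C = -20; 3A + B - 8C = 41.
Subtracting the first from the second: A + 6C = -29.
Subtracting the second from the third: A - 12C = 61.
Solving: C = -5, A = 1, then B = -2.
Therefore x_{17} = 17 + (-2) + (-5)·(-131072) = 655375.

655375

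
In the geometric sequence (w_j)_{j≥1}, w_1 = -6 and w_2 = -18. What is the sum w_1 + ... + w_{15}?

-43046718

Common ratio r = 3.
w_j = (-6)·3^(j-1).
S = (-6)·(3^15 - 1)/(3 - 1) = (-6)·(14348907 - 1)/(2) = -43046718.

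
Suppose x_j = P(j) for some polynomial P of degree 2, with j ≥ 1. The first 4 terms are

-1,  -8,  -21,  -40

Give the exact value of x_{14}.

-560

1st diffs: -7, -13, -19.
2nd diffs: -6, -6 (constant).
So x_j = -3j^2 + 2j.
Evaluating at j = 14 gives x_{14} = -560.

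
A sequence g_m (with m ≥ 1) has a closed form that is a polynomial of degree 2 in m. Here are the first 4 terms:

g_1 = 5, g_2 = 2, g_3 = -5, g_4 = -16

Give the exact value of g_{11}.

-205

1st diffs: -3, -7, -11.
2nd diffs: -4, -4 (constant).
Newton forward-difference form: g_m = 5 + (-3)·C(m-1,1) + (-4)·C(m-1,2).
At m = 11: m-1 = 10, so g_{11} = 5 - 30 - 180 = -205.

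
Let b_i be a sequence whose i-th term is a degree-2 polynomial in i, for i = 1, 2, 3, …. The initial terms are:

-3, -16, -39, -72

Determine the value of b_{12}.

1st diffs: -13, -23, -33.
2nd diffs: -10, -10 (constant).
Newton forward-difference form: b_i = -3 + (-13)·C(i-1,1) + (-10)·C(i-1,2).
At i = 12: i-1 = 11, so b_{12} = -3 - 143 - 550 = -696.

-696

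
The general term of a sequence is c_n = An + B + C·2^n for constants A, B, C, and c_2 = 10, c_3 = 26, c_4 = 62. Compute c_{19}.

At n = 2, 3, 4: 2A + B + 4C = 10; 3A + B + 8C = 26; 4A + B + 16C = 62.
Subtracting the first from the second: A + 4C = 16.
Subtracting the second from the third: A + 8C = 36.
Solving: C = 5, A = -4, then B = -2.
Therefore c_{19} = -76 + (-2) + 5·524288 = 2621362.

2621362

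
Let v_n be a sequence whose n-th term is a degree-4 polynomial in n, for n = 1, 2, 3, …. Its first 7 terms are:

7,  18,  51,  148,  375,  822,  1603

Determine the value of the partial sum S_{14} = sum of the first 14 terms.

99197

1st diffs: 11, 33, 97, 227, 447, 781.
2nd diffs: 22, 64, 130, 220, 334.
3rd diffs: 42, 66, 90, 114.
4th diffs: 24, 24, 24 (constant).
Newton forward-difference form: v_n = 7 + 11·C(n-1,1) + 22·C(n-1,2) + 42·C(n-1,3) + 24·C(n-1,4).
Continuing: …, 2856, 4743, 7450, 11187, …, v_{14} = 31038.
Summing n = 1..14 (14 terms) gives 99197.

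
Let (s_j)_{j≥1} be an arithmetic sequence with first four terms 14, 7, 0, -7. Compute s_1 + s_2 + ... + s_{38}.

Common difference d = -7.
s_j = 14 + (j - 1)·(-7).
s_{38} = -245; S = 38·(14 + (-245))/2 = -4389.

-4389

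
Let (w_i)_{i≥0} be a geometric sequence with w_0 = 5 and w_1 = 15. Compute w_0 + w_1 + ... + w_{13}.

Common ratio r = 3.
w_i = 5·3^(i-0).
S = 5·(3^14 - 1)/(3 - 1) = 5·(4782969 - 1)/(2) = 11957420.

11957420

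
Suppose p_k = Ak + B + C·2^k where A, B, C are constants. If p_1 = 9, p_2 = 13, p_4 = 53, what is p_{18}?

Write the equations: A + B + 2C = 9; 2A + B + 4C = 13; 4A + B + 16C = 53.
Subtracting the first from the second: A + 2C = 4.
Subtracting the second from the third: 2A + 12C = 40.
Solving: C = 4, A = -4, then B = 5.
Therefore p_{18} = -72 + 5 + 4·262144 = 1048509.

1048509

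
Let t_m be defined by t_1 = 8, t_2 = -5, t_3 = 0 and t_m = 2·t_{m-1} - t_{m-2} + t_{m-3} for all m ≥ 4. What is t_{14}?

Compute successive terms:
t_4 = 13; t_5 = 21; t_6 = 29; …; t_{11} = 497; t_{12} = 873; t_{13} = 1533; t_{14} = 2690.

2690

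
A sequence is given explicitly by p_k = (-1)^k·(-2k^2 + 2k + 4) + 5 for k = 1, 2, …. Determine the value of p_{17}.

545

(-1)^17 = -1; -2k^2 + 2k + 4 at k=17 is -540; so p_{17} = 545.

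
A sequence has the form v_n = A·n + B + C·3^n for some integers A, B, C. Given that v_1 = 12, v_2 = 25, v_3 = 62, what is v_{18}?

774841001

At n = 1, 2, 3: A + B + 3C = 12; 2A + B + 9C = 25; 3A + B + 27C = 62.
Subtracting the first from the second: A + 6C = 13.
Subtracting the second from the third: A + 18C = 37.
Solving: C = 2, A = 1, then B = 5.
So v_n = 1·n + 5 + 2·3^n; at n=18 this is 774841001.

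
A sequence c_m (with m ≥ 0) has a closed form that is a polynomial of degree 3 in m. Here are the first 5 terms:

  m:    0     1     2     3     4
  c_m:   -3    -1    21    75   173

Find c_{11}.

1st diffs: 2, 22, 54, 98.
2nd diffs: 20, 32, 44.
3rd diffs: 12, 12 (constant).
Newton forward-difference form: c_m = -3 + 2·C(m,1) + 20·C(m,2) + 12·C(m,3).
At m = 11: m = 11, so c_{11} = -3 + 22 + 1100 + 1980 = 3099.

3099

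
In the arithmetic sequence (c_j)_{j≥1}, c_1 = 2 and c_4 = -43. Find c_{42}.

-613

Common difference d = (-43 - 2) / (4 - 1) = -15.
c_j = 2 + (j - 1)·(-15).
c_{42} = 2 + 41·(-15) = -613.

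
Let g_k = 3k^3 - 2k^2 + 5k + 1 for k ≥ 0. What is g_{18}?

16939

g_{18} = 3·18^3 - 2·18^2 + 5·18 + 1 = 16939.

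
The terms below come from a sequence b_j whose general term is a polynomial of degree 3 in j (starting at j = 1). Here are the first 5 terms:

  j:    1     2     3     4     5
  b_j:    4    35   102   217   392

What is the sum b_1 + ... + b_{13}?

1st diffs: 31, 67, 115, 175.
2nd diffs: 36, 48, 60.
3rd diffs: 12, 12 (constant).
Newton forward-difference form: b_j = 4 + 31·C(j-1,1) + 36·C(j-1,2) + 12·C(j-1,3).
Continuing: …, 639, 970, 1397, 1932, …, b_{13} = 5392.
Summing j = 1..13 (13 terms) gives 21346.

21346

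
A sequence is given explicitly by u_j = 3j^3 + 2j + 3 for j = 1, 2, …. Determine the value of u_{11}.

4018

u_{11} = 3·11^3 + 2·11 + 3 = 4018.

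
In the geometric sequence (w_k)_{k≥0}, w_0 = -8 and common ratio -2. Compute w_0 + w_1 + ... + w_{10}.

w_k = (-8)·(-2)^(k-0).
S = (-8)·((-2)^11 - 1)/(-2 - 1) = (-8)·(-2048 - 1)/(-3) = -5464.

-5464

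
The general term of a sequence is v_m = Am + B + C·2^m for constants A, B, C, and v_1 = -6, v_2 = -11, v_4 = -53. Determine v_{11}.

-8160

Plug in m = 1, 2, 4: A + B + 2C = -6; 2A + B + 4C = -11; 4A + B + 16C = -53.
Subtracting the first from the second: A + 2C = -5.
Subtracting the second from the third: 2A + 12C = -42.
Solving: C = -4, A = 3, then B = -1.
Hence v_{11} = 3·11 + (-1) + (-4)·2048 = -8160.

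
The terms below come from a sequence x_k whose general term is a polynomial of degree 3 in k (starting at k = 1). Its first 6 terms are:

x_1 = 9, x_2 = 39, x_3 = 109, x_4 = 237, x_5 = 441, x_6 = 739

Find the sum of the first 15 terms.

46055

1st diffs: 30, 70, 128, 204, 298.
2nd diffs: 40, 58, 76, 94.
3rd diffs: 18, 18, 18 (constant).
Newton forward-difference form: x_k = 9 + 30·C(k-1,1) + 40·C(k-1,2) + 18·C(k-1,3).
Continuing: …, 1149, 1689, 2377, 3231, …, x_{15} = 10621.
Summing k = 1..15 (15 terms) gives 46055.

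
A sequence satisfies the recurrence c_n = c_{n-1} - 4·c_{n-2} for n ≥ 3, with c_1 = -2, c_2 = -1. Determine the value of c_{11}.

-1673

c_3 = 7;  c_4 = 11;  c_5 = -17;  c_6 = -61;  c_7 = 7;  c_8 = 251;  c_9 = 223;  c_{10} = -781;  c_{11} = -1673.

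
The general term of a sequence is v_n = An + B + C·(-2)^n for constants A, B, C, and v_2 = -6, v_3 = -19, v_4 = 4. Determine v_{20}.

1048548

Plug in n = 2, 3, 4: 2A + B + 4C = -6; 3A + B - 8C = -19; 4A + B + 16C = 4.
Subtracting the first from the second: A - 12C = -13.
Subtracting the second from the third: A + 24C = 23.
Solving: C = 1, A = -1, then B = -8.
Hence v_{20} = -1·20 + (-8) + 1·1048576 = 1048548.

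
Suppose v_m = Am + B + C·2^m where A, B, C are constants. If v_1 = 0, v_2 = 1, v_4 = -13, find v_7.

The three given values yield: A + B + 2C = 0; 2A + B + 4C = 1; 4A + B + 16C = -13.
Subtracting the first from the second: A + 2C = 1.
Subtracting the second from the third: 2A + 12C = -14.
Solving: C = -2, A = 5, then B = -1.
Hence v_7 = 5·7 + (-1) + (-2)·128 = -222.

-222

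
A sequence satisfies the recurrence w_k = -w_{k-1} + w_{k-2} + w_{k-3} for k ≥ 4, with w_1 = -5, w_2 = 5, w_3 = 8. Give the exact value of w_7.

34

Applying the relation repeatedly:
w_4 = -8  w_5 = 21  w_6 = -21  w_7 = 34.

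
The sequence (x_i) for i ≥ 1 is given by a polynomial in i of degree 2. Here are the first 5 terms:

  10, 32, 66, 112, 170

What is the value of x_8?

1st diffs: 22, 34, 46, 58.
2nd diffs: 12, 12, 12 (constant).
Newton forward-difference form: x_i = 10 + 22·C(i-1,1) + 12·C(i-1,2).
At i = 8: i-1 = 7, so x_8 = 10 + 154 + 252 = 416.

416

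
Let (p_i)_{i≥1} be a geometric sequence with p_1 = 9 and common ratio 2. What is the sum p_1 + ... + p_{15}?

294903

p_i = 9·2^(i-1).
S = 9·(2^15 - 1)/(2 - 1) = 9·(32768 - 1)/(1) = 294903.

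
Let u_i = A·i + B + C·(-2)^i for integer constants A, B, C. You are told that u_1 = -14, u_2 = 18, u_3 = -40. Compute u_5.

Plug in i = 1, 2, 3: A + B - 2C = -14; 2A + B + 4C = 18; 3A + B - 8C = -40.
Subtracting the first from the second: A + 6C = 32.
Subtracting the second from the third: A - 12C = -58.
Solving: C = 5, A = 2, then B = -6.
Hence u_5 = 2·5 + (-6) + 5·(-32) = -156.

-156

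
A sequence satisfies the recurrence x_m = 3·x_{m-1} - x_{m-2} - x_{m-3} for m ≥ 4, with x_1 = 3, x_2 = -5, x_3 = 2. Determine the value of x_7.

178

Applying the relation repeatedly:
x_4 = 8; x_5 = 27; x_6 = 71; x_7 = 178.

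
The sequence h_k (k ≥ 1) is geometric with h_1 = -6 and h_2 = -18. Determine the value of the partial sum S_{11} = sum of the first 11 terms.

-531438

Common ratio r = 3.
h_k = (-6)·3^(k-1).
S = (-6)·(3^11 - 1)/(3 - 1) = (-6)·(177147 - 1)/(2) = -531438.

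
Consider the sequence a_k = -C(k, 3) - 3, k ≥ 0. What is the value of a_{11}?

C(11, 3) = 165, so a_{11} = -168.

-168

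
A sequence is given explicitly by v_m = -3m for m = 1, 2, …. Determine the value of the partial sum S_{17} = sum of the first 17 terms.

-459

Over m = 1..17: Σm = 153.
Total = (-3)·153 = -459.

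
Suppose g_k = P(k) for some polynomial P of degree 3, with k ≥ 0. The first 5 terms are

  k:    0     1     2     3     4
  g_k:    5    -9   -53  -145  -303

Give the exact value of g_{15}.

1st diffs: -14, -44, -92, -158.
2nd diffs: -30, -48, -66.
3rd diffs: -18, -18 (constant).
Newton forward-difference form: g_k = 5 + (-14)·C(k,1) + (-30)·C(k,2) + (-18)·C(k,3).
At k = 15: k = 15, so g_{15} = 5 - 210 - 3150 - 8190 = -11545.

-11545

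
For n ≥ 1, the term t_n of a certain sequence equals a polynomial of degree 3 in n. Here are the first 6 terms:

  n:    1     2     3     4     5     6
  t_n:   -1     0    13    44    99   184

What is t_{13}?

1st diffs: 1, 13, 31, 55, 85.
2nd diffs: 12, 18, 24, 30.
3rd diffs: 6, 6, 6 (constant).
Newton forward-difference form: t_n = -1 + 1·C(n-1,1) + 12·C(n-1,2) + 6·C(n-1,3).
At n = 13: n-1 = 12, so t_{13} = -1 + 12 + 792 + 1320 = 2123.

2123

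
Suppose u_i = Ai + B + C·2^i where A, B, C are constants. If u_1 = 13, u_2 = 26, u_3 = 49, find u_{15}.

163885

Write the equations: A + B + 2C = 13; 2A + B + 4C = 26; 3A + B + 8C = 49.
Subtracting the first from the second: A + 2C = 13.
Subtracting the second from the third: A + 4C = 23.
Solving: C = 5, A = 3, then B = 0.
So u_i = 3·i + 0 + 5·2^i; at i=15 this is 163885.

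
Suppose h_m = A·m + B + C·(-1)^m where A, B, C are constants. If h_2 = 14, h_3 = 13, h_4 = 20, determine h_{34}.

110

At m = 2, 3, 4: 2A + B + C = 14; 3A + B - C = 13; 4A + B + C = 20.
Subtracting the first from the second: A - 2C = -1.
Subtracting the second from the third: A + 2C = 7.
Solving: C = 2, A = 3, then B = 6.
Therefore h_{34} = 102 + 6 + 2·1 = 110.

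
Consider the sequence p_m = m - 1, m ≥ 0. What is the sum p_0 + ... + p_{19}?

Over m = 0..19: Σm = 190.
Total = (1)·190 + (-1)·20 = 170.

170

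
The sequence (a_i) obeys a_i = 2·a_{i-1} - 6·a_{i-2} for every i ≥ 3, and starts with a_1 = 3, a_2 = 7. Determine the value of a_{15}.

-967936

a_3 = -4;  a_4 = -50;  a_5 = -76;  …;  a_{12} = 59872;  a_{13} = 124736;  a_{14} = -109760;  a_{15} = -967936.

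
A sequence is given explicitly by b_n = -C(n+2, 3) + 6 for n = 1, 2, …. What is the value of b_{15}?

-674

C(17, 3) = 680, so b_{15} = -674.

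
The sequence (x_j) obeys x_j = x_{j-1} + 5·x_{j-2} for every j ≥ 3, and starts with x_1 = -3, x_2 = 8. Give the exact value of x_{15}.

Iterate the recurrence:
x_3 = -7; x_4 = 33; x_5 = -2; …; x_{12} = 48103; x_{13} = 124293; x_{14} = 364808; x_{15} = 986273.

986273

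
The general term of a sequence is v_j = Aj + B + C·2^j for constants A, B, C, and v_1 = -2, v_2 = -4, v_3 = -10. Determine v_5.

-54

At j = 1, 2, 3: A + B + 2C = -2; 2A + B + 4C = -4; 3A + B + 8C = -10.
Subtracting the first from the second: A + 2C = -2.
Subtracting the second from the third: A + 4C = -6.
Solving: C = -2, A = 2, then B = 0.
Therefore v_5 = 10 + 0 + (-2)·32 = -54.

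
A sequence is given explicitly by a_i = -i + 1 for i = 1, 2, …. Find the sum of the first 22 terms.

Over i = 1..22: Σi = 253.
Total = (-1)·253 + (1)·22 = -231.

-231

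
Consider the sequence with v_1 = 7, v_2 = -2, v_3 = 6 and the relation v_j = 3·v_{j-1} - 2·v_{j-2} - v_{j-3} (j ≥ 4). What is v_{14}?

-4762

Applying the relation repeatedly:
v_4 = 15;  v_5 = 35;  v_6 = 69;  …;  v_{11} = 145;  v_{12} = -411;  v_{13} = -1813;  v_{14} = -4762.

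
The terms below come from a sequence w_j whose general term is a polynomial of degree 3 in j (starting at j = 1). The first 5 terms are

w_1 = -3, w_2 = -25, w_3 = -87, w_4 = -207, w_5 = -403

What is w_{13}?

-6867

1st diffs: -22, -62, -120, -196.
2nd diffs: -40, -58, -76.
3rd diffs: -18, -18 (constant).
So w_j = -3j^3 - 2j^2 + 5j - 3.
Evaluating at j = 13 gives w_{13} = -6867.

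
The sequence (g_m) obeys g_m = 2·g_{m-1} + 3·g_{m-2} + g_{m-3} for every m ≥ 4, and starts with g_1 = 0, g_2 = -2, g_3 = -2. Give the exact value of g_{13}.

g_4 = -10;  g_5 = -28;  g_6 = -88;  g_7 = -270;  g_8 = -832;  g_9 = -2562;  g_{10} = -7890;  g_{11} = -24298;  g_{12} = -74828;  g_{13} = -230440.

-230440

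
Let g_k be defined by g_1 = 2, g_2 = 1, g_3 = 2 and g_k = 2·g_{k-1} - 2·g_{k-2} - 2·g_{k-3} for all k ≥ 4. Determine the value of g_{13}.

-1600

Compute successive terms:
g_4 = -2, g_5 = -10, g_6 = -20, g_7 = -16, g_8 = 28, g_9 = 128, g_{10} = 232, g_{11} = 152, g_{12} = -416, g_{13} = -1600.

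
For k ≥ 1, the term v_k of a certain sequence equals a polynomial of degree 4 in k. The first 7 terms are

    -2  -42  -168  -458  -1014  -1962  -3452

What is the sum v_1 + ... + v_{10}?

1st diffs: -40, -126, -290, -556, -948, -1490.
2nd diffs: -86, -164, -266, -392, -542.
3rd diffs: -78, -102, -126, -150.
4th diffs: -24, -24, -24 (constant).
So v_k = -k^4 - 3k^3 - 4k + 6.
Continuing: -5658, -8778, -13034.
Summing k = 1..10 (10 terms) gives -34568.

-34568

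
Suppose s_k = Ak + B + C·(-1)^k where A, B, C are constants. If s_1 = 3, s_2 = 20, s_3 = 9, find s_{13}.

At k = 1, 2, 3: A + B - C = 3; 2A + B + C = 20; 3A + B - C = 9.
Subtracting the first from the second: A + 2C = 17.
Subtracting the second from the third: A - 2C = -11.
Solving: C = 7, A = 3, then B = 7.
So s_k = 3·k + 7 + 7·(-1)^k; at k=13 this is 39.

39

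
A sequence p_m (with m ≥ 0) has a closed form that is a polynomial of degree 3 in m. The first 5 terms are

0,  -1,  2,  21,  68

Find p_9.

1143

1st diffs: -1, 3, 19, 47.
2nd diffs: 4, 16, 28.
3rd diffs: 12, 12 (constant).
Newton forward-difference form: p_m = (-1)·C(m,1) + 4·C(m,2) + 12·C(m,3).
At m = 9: m = 9, so p_9 = -9 + 144 + 1008 = 1143.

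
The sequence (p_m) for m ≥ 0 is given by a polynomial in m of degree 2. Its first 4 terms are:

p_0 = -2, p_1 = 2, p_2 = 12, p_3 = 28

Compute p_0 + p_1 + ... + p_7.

1st diffs: 4, 10, 16.
2nd diffs: 6, 6 (constant).
Newton forward-difference form: p_m = -2 + 4·C(m,1) + 6·C(m,2).
Continuing: 50, 78, 112, 152.
Summing m = 0..7 (8 terms) gives 432.

432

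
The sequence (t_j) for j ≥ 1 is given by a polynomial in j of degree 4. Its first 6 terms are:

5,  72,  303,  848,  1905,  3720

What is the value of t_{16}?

1st diffs: 67, 231, 545, 1057, 1815.
2nd diffs: 164, 314, 512, 758.
3rd diffs: 150, 198, 246.
4th diffs: 48, 48 (constant).
So t_j = 2j^4 + 5j^3 + 2j^2 - 4j.
Evaluating at j = 16 gives t_{16} = 152000.

152000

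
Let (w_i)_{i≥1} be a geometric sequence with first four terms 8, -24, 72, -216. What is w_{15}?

Common ratio r = -3.
w_i = 8·(-3)^(i-1).
w_{15} = 8·(-3)^14 = 38263752.

38263752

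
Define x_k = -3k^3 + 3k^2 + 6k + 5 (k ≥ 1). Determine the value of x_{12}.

x_{12} = -3·12^3 + 3·12^2 + 6·12 + 5 = -4675.

-4675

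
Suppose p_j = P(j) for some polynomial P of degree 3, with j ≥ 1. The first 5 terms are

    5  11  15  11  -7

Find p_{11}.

1st diffs: 6, 4, -4, -18.
2nd diffs: -2, -8, -14.
3rd diffs: -6, -6 (constant).
So p_j = -j^3 + 5j^2 - 2j + 3.
Evaluating at j = 11 gives p_{11} = -745.

-745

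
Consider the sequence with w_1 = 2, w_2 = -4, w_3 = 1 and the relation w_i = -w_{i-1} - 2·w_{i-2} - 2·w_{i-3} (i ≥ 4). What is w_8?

Compute successive terms:
w_4 = 3, w_5 = 3, w_6 = -11, w_7 = -1, w_8 = 17.

17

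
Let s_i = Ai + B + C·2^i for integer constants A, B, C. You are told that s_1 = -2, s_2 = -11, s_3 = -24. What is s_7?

-284

At i = 1, 2, 3: A + B + 2C = -2; 2A + B + 4C = -11; 3A + B + 8C = -24.
Subtracting the first from the second: A + 2C = -9.
Subtracting the second from the third: A + 4C = -13.
Solving: C = -2, A = -5, then B = 7.
Therefore s_7 = -35 + 7 + (-2)·128 = -284.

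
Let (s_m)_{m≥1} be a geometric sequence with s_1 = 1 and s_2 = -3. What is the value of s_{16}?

Common ratio r = -3.
s_m = 1·(-3)^(m-1).
s_{16} = 1·(-3)^15 = -14348907.

-14348907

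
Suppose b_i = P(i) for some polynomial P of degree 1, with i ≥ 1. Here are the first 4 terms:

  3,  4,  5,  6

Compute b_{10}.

12

1st diffs: 1, 1, 1 (constant).
So b_i = i + 2.
Evaluating at i = 10 gives b_{10} = 12.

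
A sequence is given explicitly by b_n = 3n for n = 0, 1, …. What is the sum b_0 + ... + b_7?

Over n = 0..7: Σn = 28.
Total = (3)·28 = 84.

84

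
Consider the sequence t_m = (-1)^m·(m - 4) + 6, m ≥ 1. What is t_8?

10

(-1)^8 = 1; m - 4 at m=8 is 4; so t_8 = 10.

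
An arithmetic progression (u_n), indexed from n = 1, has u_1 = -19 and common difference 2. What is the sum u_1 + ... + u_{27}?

u_n = -19 + (n - 1)·2.
u_{27} = 33; S = 27·(-19 + 33)/2 = 189.

189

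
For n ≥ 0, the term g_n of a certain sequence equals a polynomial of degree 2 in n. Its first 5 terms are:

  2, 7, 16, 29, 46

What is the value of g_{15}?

497

1st diffs: 5, 9, 13, 17.
2nd diffs: 4, 4, 4 (constant).
Newton forward-difference form: g_n = 2 + 5·C(n,1) + 4·C(n,2).
At n = 15: n = 15, so g_{15} = 2 + 75 + 420 = 497.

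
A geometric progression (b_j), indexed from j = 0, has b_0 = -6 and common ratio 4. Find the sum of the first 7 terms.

-32766

b_j = (-6)·4^(j-0).
S = (-6)·(4^7 - 1)/(4 - 1) = (-6)·(16384 - 1)/(3) = -32766.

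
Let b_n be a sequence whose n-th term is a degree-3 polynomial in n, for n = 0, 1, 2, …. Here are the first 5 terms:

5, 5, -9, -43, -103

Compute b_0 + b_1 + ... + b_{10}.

1st diffs: 0, -14, -34, -60.
2nd diffs: -14, -20, -26.
3rd diffs: -6, -6 (constant).
So b_n = -n^3 - 4n^2 + 5n + 5.
Continuing: …, -195, -325, -499, -723, …, b_{10} = -1345.
Summing n = 0..10 (11 terms) gives -4235.

-4235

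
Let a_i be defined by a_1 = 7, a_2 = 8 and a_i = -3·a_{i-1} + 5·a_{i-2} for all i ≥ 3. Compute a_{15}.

33513491

Iterate the recurrence:
a_3 = 11  a_4 = 7  a_5 = 34  …  a_{12} = -454703  a_{13} = 1906639  a_{14} = -7993432  a_{15} = 33513491.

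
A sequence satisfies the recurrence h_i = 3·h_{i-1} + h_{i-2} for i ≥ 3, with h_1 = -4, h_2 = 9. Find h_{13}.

Iterate the recurrence:
h_3 = 23, h_4 = 78, h_5 = 257, …, h_{10} = 101022, h_{11} = 333653, h_{12} = 1101981, h_{13} = 3639596.

3639596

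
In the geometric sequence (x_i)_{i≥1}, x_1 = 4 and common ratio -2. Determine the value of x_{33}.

17179869184

x_i = 4·(-2)^(i-1).
x_{33} = 4·(-2)^32 = 17179869184.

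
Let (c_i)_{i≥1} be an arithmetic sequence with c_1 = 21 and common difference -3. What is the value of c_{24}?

c_i = 21 + (i - 1)·(-3).
c_{24} = 21 + 23·(-3) = -48.

-48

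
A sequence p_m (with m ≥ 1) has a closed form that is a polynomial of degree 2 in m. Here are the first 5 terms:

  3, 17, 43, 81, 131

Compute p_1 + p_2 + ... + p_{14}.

1st diffs: 14, 26, 38, 50.
2nd diffs: 12, 12, 12 (constant).
Newton forward-difference form: p_m = 3 + 14·C(m-1,1) + 12·C(m-1,2).
Continuing: …, 193, 267, 353, 451, …, p_{14} = 1121.
Summing m = 1..14 (14 terms) gives 5684.

5684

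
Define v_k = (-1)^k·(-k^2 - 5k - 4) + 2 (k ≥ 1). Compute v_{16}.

(-1)^16 = 1; -k^2 - 5k - 4 at k=16 is -340; so v_{16} = -338.

-338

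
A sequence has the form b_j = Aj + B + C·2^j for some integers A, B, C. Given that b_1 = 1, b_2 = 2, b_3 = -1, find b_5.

The three given values yield: A + B + 2C = 1; 2A + B + 4C = 2; 3A + B + 8C = -1.
Subtracting the first from the second: A + 2C = 1.
Subtracting the second from the third: A + 4C = -3.
Solving: C = -2, A = 5, then B = 0.
So b_j = 5·j + 0 + (-2)·2^j; at j=5 this is -39.

-39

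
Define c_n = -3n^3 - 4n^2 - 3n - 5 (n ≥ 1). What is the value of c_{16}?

c_{16} = -3·16^3 - 4·16^2 - 3·16 - 5 = -13365.

-13365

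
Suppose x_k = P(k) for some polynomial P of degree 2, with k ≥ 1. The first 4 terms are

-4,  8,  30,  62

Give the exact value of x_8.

290

1st diffs: 12, 22, 32.
2nd diffs: 10, 10 (constant).
Newton forward-difference form: x_k = -4 + 12·C(k-1,1) + 10·C(k-1,2).
At k = 8: k-1 = 7, so x_8 = -4 + 84 + 210 = 290.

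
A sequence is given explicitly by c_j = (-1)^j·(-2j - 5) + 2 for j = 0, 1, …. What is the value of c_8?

-19

(-1)^8 = 1; -2j - 5 at j=8 is -21; so c_8 = -19.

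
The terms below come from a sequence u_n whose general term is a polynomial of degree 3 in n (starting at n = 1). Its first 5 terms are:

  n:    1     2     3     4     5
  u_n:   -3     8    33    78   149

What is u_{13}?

2373

1st diffs: 11, 25, 45, 71.
2nd diffs: 14, 20, 26.
3rd diffs: 6, 6 (constant).
Newton forward-difference form: u_n = -3 + 11·C(n-1,1) + 14·C(n-1,2) + 6·C(n-1,3).
At n = 13: n-1 = 12, so u_{13} = -3 + 132 + 924 + 1320 = 2373.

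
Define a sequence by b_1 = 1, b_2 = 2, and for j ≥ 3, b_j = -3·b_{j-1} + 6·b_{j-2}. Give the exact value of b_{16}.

445789332

b_3 = 0; b_4 = 12; b_5 = -36; …; b_{13} = -5333364; b_{14} = 23319252; b_{15} = -101957940; b_{16} = 445789332.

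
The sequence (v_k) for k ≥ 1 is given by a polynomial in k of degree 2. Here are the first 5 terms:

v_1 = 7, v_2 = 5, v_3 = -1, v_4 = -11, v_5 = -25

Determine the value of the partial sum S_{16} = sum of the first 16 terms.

1st diffs: -2, -6, -10, -14.
2nd diffs: -4, -4, -4 (constant).
Newton forward-difference form: v_k = 7 + (-2)·C(k-1,1) + (-4)·C(k-1,2).
Continuing: …, -43, -65, -91, -121, …, v_{16} = -443.
Summing k = 1..16 (16 terms) gives -2368.

-2368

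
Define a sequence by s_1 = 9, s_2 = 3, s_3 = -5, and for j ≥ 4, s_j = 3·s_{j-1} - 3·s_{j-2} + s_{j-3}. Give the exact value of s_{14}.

Iterate the recurrence:
s_4 = -15;  s_5 = -27;  s_6 = -41;  …;  s_{11} = -141;  s_{12} = -167;  s_{13} = -195;  s_{14} = -225.

-225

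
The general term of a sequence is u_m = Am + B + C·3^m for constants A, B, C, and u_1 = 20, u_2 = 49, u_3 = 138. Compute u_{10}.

295241

At m = 1, 2, 3: A + B + 3C = 20; 2A + B + 9C = 49; 3A + B + 27C = 138.
Subtracting the first from the second: A + 6C = 29.
Subtracting the second from the third: A + 18C = 89.
Solving: C = 5, A = -1, then B = 6.
Therefore u_{10} = -10 + 6 + 5·59049 = 295241.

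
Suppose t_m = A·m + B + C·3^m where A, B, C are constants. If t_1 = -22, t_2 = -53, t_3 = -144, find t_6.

Write the equations: A + B + 3C = -22; 2A + B + 9C = -53; 3A + B + 27C = -144.
Subtracting the first from the second: A + 6C = -31.
Subtracting the second from the third: A + 18C = -91.
Solving: C = -5, A = -1, then B = -6.
Therefore t_6 = -6 + (-6) + (-5)·729 = -3657.

-3657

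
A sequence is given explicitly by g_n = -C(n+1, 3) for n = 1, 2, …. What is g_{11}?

C(12, 3) = 220, so g_{11} = -220.

-220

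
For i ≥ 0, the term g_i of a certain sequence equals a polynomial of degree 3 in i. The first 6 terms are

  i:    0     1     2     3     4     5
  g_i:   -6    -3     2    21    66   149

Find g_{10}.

1st diffs: 3, 5, 19, 45, 83.
2nd diffs: 2, 14, 26, 38.
3rd diffs: 12, 12, 12 (constant).
So g_i = 2i^3 - 5i^2 + 6i - 6.
Evaluating at i = 10 gives g_{10} = 1554.

1554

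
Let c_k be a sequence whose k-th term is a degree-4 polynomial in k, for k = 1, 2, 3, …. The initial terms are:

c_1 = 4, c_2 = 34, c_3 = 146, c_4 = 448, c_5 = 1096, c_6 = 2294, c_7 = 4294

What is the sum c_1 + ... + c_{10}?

46006

1st diffs: 30, 112, 302, 648, 1198, 2000.
2nd diffs: 82, 190, 346, 550, 802.
3rd diffs: 108, 156, 204, 252.
4th diffs: 48, 48, 48 (constant).
Newton forward-difference form: c_k = 4 + 30·C(k-1,1) + 82·C(k-1,2) + 108·C(k-1,3) + 48·C(k-1,4).
Continuing: 7396, 11948, 18346.
Summing k = 1..10 (10 terms) gives 46006.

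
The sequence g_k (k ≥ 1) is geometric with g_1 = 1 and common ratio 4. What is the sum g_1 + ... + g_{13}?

22369621

g_k = 1·4^(k-1).
S = 1·(4^13 - 1)/(4 - 1) = 1·(67108864 - 1)/(3) = 22369621.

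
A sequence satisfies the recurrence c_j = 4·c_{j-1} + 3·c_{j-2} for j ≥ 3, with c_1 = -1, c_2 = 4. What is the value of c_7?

Iterate the recurrence:
c_3 = 13, c_4 = 64, c_5 = 295, c_6 = 1372, c_7 = 6373.

6373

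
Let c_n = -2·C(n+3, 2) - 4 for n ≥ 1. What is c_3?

C(6, 2) = 15, so c_3 = -34.

-34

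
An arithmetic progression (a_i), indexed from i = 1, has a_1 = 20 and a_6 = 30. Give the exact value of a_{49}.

116

Common difference d = (30 - 20) / (6 - 1) = 2.
a_i = 20 + (i - 1)·2.
a_{49} = 20 + 48·2 = 116.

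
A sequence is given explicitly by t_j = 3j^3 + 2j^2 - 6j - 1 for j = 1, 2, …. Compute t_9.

t_9 = 3·9^3 + 2·9^2 - 6·9 - 1 = 2294.

2294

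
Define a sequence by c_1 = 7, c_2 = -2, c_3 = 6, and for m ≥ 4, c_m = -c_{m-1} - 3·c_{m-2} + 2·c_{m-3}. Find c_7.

130

c_4 = 14; c_5 = -36; c_6 = 6; c_7 = 130.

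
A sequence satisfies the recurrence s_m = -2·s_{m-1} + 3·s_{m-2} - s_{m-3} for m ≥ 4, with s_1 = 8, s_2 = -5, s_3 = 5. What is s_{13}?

720028

Compute successive terms:
s_4 = -33; s_5 = 86; s_6 = -276; s_7 = 843; s_8 = -2600; s_9 = 8005; s_{10} = -24653; s_{11} = 75921; s_{12} = -233806; s_{13} = 720028.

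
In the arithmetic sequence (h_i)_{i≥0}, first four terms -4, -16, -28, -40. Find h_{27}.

-328

Common difference d = -12.
h_i = -4 + (i - 0)·(-12).
h_{27} = -4 + 27·(-12) = -328.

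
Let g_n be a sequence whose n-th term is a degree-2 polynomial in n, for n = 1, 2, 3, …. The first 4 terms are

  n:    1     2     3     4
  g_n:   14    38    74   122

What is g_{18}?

1st diffs: 24, 36, 48.
2nd diffs: 12, 12 (constant).
So g_n = 6n^2 + 6n + 2.
Evaluating at n = 18 gives g_{18} = 2054.

2054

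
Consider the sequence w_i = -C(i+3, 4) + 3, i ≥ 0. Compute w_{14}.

C(17, 4) = 2380, so w_{14} = -2377.

-2377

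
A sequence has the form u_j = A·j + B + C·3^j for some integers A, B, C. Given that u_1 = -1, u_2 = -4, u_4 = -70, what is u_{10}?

-59020

Plug in j = 1, 2, 4: A + B + 3C = -1; 2A + B + 9C = -4; 4A + B + 81C = -70.
Subtracting the first from the second: A + 6C = -3.
Subtracting the second from the third: 2A + 72C = -66.
Solving: C = -1, A = 3, then B = -1.
Hence u_{10} = 3·10 + (-1) + (-1)·59049 = -59020.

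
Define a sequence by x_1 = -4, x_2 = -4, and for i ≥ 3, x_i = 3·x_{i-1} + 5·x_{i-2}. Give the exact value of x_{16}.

-3540307796

x_3 = -32, x_4 = -116, x_5 = -508, …, x_{13} = -48039268, x_{14} = -201408484, x_{15} = -844421792, x_{16} = -3540307796.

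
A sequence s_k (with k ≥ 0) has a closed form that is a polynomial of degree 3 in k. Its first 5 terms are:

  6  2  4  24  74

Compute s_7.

524

1st diffs: -4, 2, 20, 50.
2nd diffs: 6, 18, 30.
3rd diffs: 12, 12 (constant).
Newton forward-difference form: s_k = 6 + (-4)·C(k,1) + 6·C(k,2) + 12·C(k,3).
At k = 7: k = 7, so s_7 = 6 - 28 + 126 + 420 = 524.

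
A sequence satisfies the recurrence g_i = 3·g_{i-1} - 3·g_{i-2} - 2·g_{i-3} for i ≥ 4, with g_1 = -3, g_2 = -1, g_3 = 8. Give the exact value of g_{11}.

Compute successive terms:
g_4 = 33  g_5 = 77  g_6 = 116  g_7 = 51  g_8 = -349  g_9 = -1432  g_{10} = -3351  g_{11} = -5059.

-5059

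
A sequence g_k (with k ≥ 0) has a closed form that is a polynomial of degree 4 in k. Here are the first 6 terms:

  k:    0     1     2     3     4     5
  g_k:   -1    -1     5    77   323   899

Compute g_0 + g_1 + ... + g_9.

25406

1st diffs: 0, 6, 72, 246, 576.
2nd diffs: 6, 66, 174, 330.
3rd diffs: 60, 108, 156.
4th diffs: 48, 48 (constant).
Newton forward-difference form: g_k = -1 + 6·C(k,2) + 60·C(k,3) + 48·C(k,4).
Continuing: 2009, 3905, 6887, 11303.
Summing k = 0..9 (10 terms) gives 25406.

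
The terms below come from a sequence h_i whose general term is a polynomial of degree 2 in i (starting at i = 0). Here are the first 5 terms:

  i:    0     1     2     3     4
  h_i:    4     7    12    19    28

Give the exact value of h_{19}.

403

1st diffs: 3, 5, 7, 9.
2nd diffs: 2, 2, 2 (constant).
Newton forward-difference form: h_i = 4 + 3·C(i,1) + 2·C(i,2).
At i = 19: i = 19, so h_{19} = 4 + 57 + 342 = 403.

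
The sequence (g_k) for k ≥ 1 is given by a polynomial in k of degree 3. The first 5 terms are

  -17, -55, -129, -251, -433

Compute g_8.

1st diffs: -38, -74, -122, -182.
2nd diffs: -36, -48, -60.
3rd diffs: -12, -12 (constant).
Newton forward-difference form: g_k = -17 + (-38)·C(k-1,1) + (-36)·C(k-1,2) + (-12)·C(k-1,3).
At k = 8: k-1 = 7, so g_8 = -17 - 266 - 756 - 420 = -1459.

-1459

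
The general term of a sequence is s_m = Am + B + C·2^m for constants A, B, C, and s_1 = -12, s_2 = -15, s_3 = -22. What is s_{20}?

-2097141

Plug in m = 1, 2, 3: A + B + 2C = -12; 2A + B + 4C = -15; 3A + B + 8C = -22.
Subtracting the first from the second: A + 2C = -3.
Subtracting the second from the third: A + 4C = -7.
Solving: C = -2, A = 1, then B = -9.
Hence s_{20} = 1·20 + (-9) + (-2)·1048576 = -2097141.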